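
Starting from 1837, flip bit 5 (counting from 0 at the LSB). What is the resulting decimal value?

1805

x = 0011100101101
bit 5 is currently 1; toggle it via x ^ (1 << 5) = x ^ 32
→ 0011100001101 = 1805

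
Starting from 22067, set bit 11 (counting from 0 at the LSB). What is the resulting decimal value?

24115

x = 0101011000110011
bit 11 is currently 0; set it via x | (1 << 11) = x | 2048
→ 0101111000110011 = 24115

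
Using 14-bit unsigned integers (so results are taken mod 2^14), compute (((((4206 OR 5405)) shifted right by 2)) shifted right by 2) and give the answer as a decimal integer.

343

4206 = 01000001101110
5405 = 01010100011101
→ OR → 01010101111111 = 5503
→ shifted right by 2 → 00010101011111 = 1375
→ shifted right by 2 → 00000101010111 = 343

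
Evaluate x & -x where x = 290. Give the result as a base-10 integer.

x = 100100010 = 290
-x (two's complement) = …011011110
AND   = 000000010 = 2
(x & -x isolates the lowest set bit of x.)

2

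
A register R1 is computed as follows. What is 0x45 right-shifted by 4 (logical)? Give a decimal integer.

0x45 = 1000101
shift right by 4 → 0000100 = 4
(equivalently, floor(69 / 16))

4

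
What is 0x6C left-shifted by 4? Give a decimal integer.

0x6C = 00001101100
shift left by 4 → 11011000000 = 1728
(equivalently, 108 × 2^4 = 108 × 16)

1728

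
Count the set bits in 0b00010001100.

n = 10001100
Count the 1s: 1 + 1 + 1 = 3

3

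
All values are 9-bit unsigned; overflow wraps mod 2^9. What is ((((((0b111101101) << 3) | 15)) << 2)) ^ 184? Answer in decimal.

260

0b111101101 = 111101101
→ << 3 (mod 2^9) → 101101000 = 360
15 = 000001111
→ | → 101101111 = 367
→ << 2 (mod 2^9) → 110111100 = 444
184 = 010111000
→ ^ → 100000100 = 260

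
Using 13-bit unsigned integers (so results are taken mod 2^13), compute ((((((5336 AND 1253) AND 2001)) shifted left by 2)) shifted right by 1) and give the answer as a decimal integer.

2432

5336 = 1010011011000
1253 = 0010011100101
→ AND → 0010011000000 = 1216
2001 = 0011111010001
→ AND → 0010011000000 = 1216
→ shifted left by 2 (mod 2^13) → 1001100000000 = 4864
→ shifted right by 1 → 0100110000000 = 2432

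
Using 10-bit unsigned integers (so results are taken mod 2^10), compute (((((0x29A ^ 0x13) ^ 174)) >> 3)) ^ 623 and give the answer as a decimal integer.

555

0x29A = 1010011010
0x13 = 0000010011
→ ^ → 1010001001 = 649
174 = 0010101110
→ ^ → 1000100111 = 551
→ >> 3 → 0001000100 = 68
623 = 1001101111
→ ^ → 1000101011 = 555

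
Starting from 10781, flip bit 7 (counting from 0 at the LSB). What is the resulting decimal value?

10909

x = 010101000011101
bit 7 is currently 0; toggle it via x ^ (1 << 7) = x ^ 128
→ 010101010011101 = 10909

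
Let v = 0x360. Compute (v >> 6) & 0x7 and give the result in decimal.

v = 1101100000
Shift right by 6: 1101
Mask low 3 bits: 101 = 5

5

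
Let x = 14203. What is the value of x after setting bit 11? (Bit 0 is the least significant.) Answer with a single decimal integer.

16251

x = 11011101111011
bit 11 is currently 0; set it via x | (1 << 11) = x | 2048
→ 11111101111011 = 16251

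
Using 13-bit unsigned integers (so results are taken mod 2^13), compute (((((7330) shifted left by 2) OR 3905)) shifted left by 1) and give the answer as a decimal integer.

8082

7330 = 1110010100010
→ shifted left by 2 (mod 2^13) → 1001010001000 = 4744
3905 = 0111101000001
→ OR → 1111111001001 = 8137
→ shifted left by 1 (mod 2^13) → 1111110010010 = 8082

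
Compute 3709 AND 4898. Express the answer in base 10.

3709 = 0111001111101
4898 = 1001100100010
AND → 0001000100000 = 544

544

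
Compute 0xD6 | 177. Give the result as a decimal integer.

247

0xD6 = 11010110
177 = 10110001
 OR → 11110111 = 247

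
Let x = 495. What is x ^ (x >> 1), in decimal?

x = 111101111 = 495
x>>1 = 011110111
XOR  = 100011000 = 280
(x ^ (x >> 1) gives the standard binary-reflected Gray code of x.)

280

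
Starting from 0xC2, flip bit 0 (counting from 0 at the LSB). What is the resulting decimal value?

x = 11000010
bit 0 is currently 0; toggle it via x ^ (1 << 0) = x ^ 1
→ 11000011 = 195

195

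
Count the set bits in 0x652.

5

0x652 = 11001010010
Count the 1s: 1 + 1 + 1 + 1 + 1 = 5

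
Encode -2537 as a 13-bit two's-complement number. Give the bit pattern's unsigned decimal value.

2537 in 13 bits: 0100111101001
Invert: 1011000010110
Add 1:  1011000010111 = 5655
(Check: 2^13 - 2537 = 8192 - 2537 = 5655.)

5655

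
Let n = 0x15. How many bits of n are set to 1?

3

0x15 = 10101
Count the 1s: 1 + 1 + 1 = 3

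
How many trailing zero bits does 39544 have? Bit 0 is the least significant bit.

39544 = 1001101001111000
Trailing zeros: 3, so the lowest set bit is bit 3 (value 8).

3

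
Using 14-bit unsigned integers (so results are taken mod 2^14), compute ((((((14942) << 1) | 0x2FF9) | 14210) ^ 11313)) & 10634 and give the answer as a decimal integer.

14942 = 11101001011110
→ << 1 (mod 2^14) → 11010010111100 = 13500
0x2FF9 = 10111111111001
→ | → 11111111111101 = 16381
14210 = 11011110000010
→ | → 11111111111111 = 16383
11313 = 10110000110001
→ ^ → 01001111001110 = 5070
10634 = 10100110001010
→ & → 00000110001010 = 394

394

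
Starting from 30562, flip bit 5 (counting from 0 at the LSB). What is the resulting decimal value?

30530

x = 111011101100010
bit 5 is currently 1; toggle it via x ^ (1 << 5) = x ^ 32
→ 111011101000010 = 30530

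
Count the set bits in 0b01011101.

5

n = 1011101
Count the 1s: 1 + 1 + 1 + 1 + 1 = 5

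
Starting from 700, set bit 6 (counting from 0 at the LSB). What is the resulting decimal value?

x = 1010111100
bit 6 is currently 0; set it via x | (1 << 6) = x | 64
→ 1011111100 = 764

764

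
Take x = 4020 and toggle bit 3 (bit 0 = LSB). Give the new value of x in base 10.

x = 000111110110100
bit 3 is currently 0; toggle it via x ^ (1 << 3) = x ^ 8
→ 000111110111100 = 4028

4028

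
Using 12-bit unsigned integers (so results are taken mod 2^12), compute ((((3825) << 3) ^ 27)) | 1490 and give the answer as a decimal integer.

2003

3825 = 111011110001
→ << 3 (mod 2^12) → 011110001000 = 1928
27 = 000000011011
→ ^ → 011110010011 = 1939
1490 = 010111010010
→ | → 011111010011 = 2003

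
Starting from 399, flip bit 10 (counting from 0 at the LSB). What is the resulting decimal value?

1423

x = 00110001111
bit 10 is currently 0; toggle it via x ^ (1 << 10) = x ^ 1024
→ 10110001111 = 1423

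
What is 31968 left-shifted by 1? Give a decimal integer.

31968 = 0111110011100000
shift left by 1 → 1111100111000000 = 63936
(equivalently, 31968 × 2^1 = 31968 × 2)

63936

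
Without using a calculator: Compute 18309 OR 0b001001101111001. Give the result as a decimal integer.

22525

18309 = 100011110000101
b = 001001101111001
 OR → 101011111111101 = 22525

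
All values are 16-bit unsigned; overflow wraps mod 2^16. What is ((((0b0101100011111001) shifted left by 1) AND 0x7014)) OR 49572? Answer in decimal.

0b0101100011111001 = 0101100011111001
→ shifted left by 1 (mod 2^16) → 1011000111110010 = 45554
0x7014 = 0111000000010100
→ AND → 0011000000010000 = 12304
49572 = 1100000110100100
→ OR → 1111000110110100 = 61876

61876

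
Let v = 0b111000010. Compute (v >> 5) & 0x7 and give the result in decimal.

6

v = 111000010
Shift right by 5: 1110
Mask low 3 bits: 110 = 6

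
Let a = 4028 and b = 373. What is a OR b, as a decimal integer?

4028 = 111110111100
373 = 000101110101
 OR → 111111111101 = 4093

4093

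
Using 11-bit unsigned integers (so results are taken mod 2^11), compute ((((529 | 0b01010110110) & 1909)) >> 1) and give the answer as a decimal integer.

282

529 = 01000010001
0b01010110110 = 01010110110
→ | → 01010110111 = 695
1909 = 11101110101
→ & → 01000110101 = 565
→ >> 1 → 00100011010 = 282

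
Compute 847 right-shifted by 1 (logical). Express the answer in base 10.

423

847 = 1101001111
shift right by 1 → 0110100111 = 423
(equivalently, floor(847 / 2))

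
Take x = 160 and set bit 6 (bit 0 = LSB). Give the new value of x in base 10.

224

x = 010100000
bit 6 is currently 0; set it via x | (1 << 6) = x | 64
→ 011100000 = 224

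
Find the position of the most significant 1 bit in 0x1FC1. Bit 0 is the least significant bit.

12

0x1FC1 = 1111111000001
The topmost 1 is at position 12 (since 2^12 = 4096 ≤ 8129 < 8192).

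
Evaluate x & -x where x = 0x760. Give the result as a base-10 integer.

32

x = 11101100000 = 1888
-x (two's complement) = …00010100000
AND   = 00000100000 = 32
(x & -x isolates the lowest set bit of x.)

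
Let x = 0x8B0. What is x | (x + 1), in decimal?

2225

x = 100010110000 = 2224
x + 1 = 100010110001
OR    = 100010110001 = 2225
(x | (x + 1) sets the lowest cleared bit.)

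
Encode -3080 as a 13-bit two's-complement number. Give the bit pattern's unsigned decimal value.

3080 in 13 bits: 0110000001000
Invert: 1001111110111
Add 1:  1001111111000 = 5112
(Check: 2^13 - 3080 = 8192 - 3080 = 5112.)

5112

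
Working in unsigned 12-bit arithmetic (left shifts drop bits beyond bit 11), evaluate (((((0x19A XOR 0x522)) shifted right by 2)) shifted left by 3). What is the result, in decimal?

0x19A = 000110011010
0x522 = 010100100010
→ XOR → 010010111000 = 1208
→ shifted right by 2 → 000100101110 = 302
→ shifted left by 3 (mod 2^12) → 100101110000 = 2416

2416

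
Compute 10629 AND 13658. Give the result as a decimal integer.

10629 = 10100110000101
13658 = 11010101011010
AND → 10000100000000 = 8448

8448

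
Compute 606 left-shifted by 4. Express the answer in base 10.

9696

606 = 00001001011110
shift left by 4 → 10010111100000 = 9696
(equivalently, 606 × 2^4 = 606 × 16)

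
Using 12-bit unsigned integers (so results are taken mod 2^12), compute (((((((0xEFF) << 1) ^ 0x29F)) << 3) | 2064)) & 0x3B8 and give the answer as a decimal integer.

0xEFF = 111011111111
→ << 1 (mod 2^12) → 110111111110 = 3582
0x29F = 001010011111
→ ^ → 111101100001 = 3937
→ << 3 (mod 2^12) → 101100001000 = 2824
2064 = 100000010000
→ | → 101100011000 = 2840
0x3B8 = 001110111000
→ & → 001100011000 = 792

792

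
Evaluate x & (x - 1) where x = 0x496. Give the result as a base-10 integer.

1172

x = 10010010110 = 1174
x - 1 = 10010010101
AND   = 10010010100 = 1172
(x & (x - 1) clears the lowest set bit of x.)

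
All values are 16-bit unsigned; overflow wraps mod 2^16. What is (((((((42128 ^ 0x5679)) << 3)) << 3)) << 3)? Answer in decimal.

42128 = 1010010010010000
0x5679 = 0101011001111001
→ ^ → 1111001011101001 = 62185
→ << 3 (mod 2^16) → 1001011101001000 = 38728
→ << 3 (mod 2^16) → 1011101001000000 = 47680
→ << 3 (mod 2^16) → 1101001000000000 = 53760

53760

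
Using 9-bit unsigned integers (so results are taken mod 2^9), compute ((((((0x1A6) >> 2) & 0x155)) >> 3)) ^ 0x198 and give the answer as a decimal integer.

0x1A6 = 110100110
→ >> 2 → 001101001 = 105
0x155 = 101010101
→ & → 001000001 = 65
→ >> 3 → 000001000 = 8
0x198 = 110011000
→ ^ → 110010000 = 400

400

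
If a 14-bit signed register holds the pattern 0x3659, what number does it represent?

pattern = 11011001011001 (MSB is 1 ⇒ negative)
Invert: 00100110100110, add 1 → 00100110100111 = 2471, so the value is -2471.
(Equivalently: 13913 - 2^14 = 13913 - 16384 = -2471.)

-2471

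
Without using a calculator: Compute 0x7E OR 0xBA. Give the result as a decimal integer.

254

0x7E = 01111110
0xBA = 10111010
 OR → 11111110 = 254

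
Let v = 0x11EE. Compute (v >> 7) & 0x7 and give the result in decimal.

v = 1000111101110
Shift right by 7: 100011
Mask low 3 bits: 011 = 3

3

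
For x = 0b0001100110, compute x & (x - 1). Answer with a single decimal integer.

100

x = 1100110 = 102
x - 1 = 1100101
AND   = 1100100 = 100
(x & (x - 1) clears the lowest set bit of x.)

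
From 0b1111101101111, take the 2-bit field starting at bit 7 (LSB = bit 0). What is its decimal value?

2

v = 1111101101111
Shift right by 7: 111110
Mask low 2 bits: 10 = 2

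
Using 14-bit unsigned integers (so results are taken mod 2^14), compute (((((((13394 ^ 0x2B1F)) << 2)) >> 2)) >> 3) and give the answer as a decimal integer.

13394 = 11010001010010
0x2B1F = 10101100011111
→ ^ → 01111101001101 = 8013
→ << 2 (mod 2^14) → 11110100110100 = 15668
→ >> 2 → 00111101001101 = 3917
→ >> 3 → 00000111101001 = 489

489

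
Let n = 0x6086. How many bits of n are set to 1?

0x6086 = 110000010000110
Count the 1s: 1 + 1 + 1 + 1 + 1 = 5

5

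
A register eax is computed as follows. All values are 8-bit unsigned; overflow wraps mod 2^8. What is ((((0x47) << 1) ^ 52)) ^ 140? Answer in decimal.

0x47 = 01000111
→ << 1 (mod 2^8) → 10001110 = 142
52 = 00110100
→ ^ → 10111010 = 186
140 = 10001100
→ ^ → 00110110 = 54

54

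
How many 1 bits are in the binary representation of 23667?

23667 = 101110001110011
Count the 1s: 1 + 1 + 1 + 1 + 1 + 1 + 1 + 1 + 1 = 9

9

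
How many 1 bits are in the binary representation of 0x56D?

0x56D = 10101101101
Count the 1s: 1 + 1 + 1 + 1 + 1 + 1 + 1 = 7

7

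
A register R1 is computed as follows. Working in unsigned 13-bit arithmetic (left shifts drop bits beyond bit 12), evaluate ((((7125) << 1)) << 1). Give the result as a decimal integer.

7125 = 1101111010101
→ << 1 (mod 2^13) → 1011110101010 = 6058
→ << 1 (mod 2^13) → 0111101010100 = 3924

3924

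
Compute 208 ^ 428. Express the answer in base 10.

380

208 = 011010000
428 = 110101100
XOR → 101111100 = 380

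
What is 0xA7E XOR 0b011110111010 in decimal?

0xA7E = 101001111110
b = 011110111010
XOR → 110111000100 = 3524

3524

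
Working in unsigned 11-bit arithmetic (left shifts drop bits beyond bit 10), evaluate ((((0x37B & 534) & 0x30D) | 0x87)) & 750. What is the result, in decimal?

0x37B = 01101111011
534 = 01000010110
→ & → 01000010010 = 530
0x30D = 01100001101
→ & → 01000000000 = 512
0x87 = 00010000111
→ | → 01010000111 = 647
750 = 01011101110
→ & → 01010000110 = 646

646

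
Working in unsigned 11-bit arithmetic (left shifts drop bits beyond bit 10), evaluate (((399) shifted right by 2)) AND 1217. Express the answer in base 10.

65

399 = 00110001111
→ shifted right by 2 → 00001100011 = 99
1217 = 10011000001
→ AND → 00001000001 = 65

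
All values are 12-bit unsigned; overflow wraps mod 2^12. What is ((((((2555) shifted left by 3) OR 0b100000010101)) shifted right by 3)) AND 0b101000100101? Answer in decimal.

2555 = 100111111011
→ shifted left by 3 (mod 2^12) → 111111011000 = 4056
0b100000010101 = 100000010101
→ OR → 111111011101 = 4061
→ shifted right by 3 → 000111111011 = 507
0b101000100101 = 101000100101
→ AND → 000000100001 = 33

33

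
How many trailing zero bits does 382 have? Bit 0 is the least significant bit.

1

382 = 101111110
Trailing zeros: 1, so the lowest set bit is bit 1 (value 2).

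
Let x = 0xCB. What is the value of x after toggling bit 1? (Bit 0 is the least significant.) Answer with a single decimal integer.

201

x = 00011001011
bit 1 is currently 1; toggle it via x ^ (1 << 1) = x ^ 2
→ 00011001001 = 201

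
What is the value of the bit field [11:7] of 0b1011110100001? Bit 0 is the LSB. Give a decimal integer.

15

v = 1011110100001
Shift right by 7: 101111
Mask low 5 bits: 01111 = 15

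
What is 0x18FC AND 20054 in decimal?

2132

0x18FC = 001100011111100
20054 = 100111001010110
AND → 000100001010100 = 2132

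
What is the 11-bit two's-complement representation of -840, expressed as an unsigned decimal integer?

840 in 11 bits: 01101001000
Invert: 10010110111
Add 1:  10010111000 = 1208
(Check: 2^11 - 840 = 2048 - 840 = 1208.)

1208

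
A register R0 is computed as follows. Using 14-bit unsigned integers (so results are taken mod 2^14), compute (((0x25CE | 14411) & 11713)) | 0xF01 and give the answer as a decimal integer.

12225

0x25CE = 10010111001110
14411 = 11100001001011
→ | → 11110111001111 = 15823
11713 = 10110111000001
→ & → 10110111000001 = 11713
0xF01 = 00111100000001
→ | → 10111111000001 = 12225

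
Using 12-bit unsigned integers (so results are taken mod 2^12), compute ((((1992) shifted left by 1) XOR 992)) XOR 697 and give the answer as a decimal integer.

1992 = 011111001000
→ shifted left by 1 (mod 2^12) → 111110010000 = 3984
992 = 001111100000
→ XOR → 110001110000 = 3184
697 = 001010111001
→ XOR → 111011001001 = 3785

3785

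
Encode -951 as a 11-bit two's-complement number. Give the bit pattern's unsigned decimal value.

1097

951 in 11 bits: 01110110111
Invert: 10001001000
Add 1:  10001001001 = 1097
(Check: 2^11 - 951 = 2048 - 951 = 1097.)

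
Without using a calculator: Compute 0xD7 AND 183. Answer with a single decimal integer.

0xD7 = 11010111
183 = 10110111
AND → 10010111 = 151

151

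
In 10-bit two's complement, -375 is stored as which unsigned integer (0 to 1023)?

649

375 in 10 bits: 0101110111
Invert: 1010001000
Add 1:  1010001001 = 649
(Check: 2^10 - 375 = 1024 - 375 = 649.)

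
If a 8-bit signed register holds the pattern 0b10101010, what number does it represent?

-86

pattern = 10101010 (MSB is 1 ⇒ negative)
Invert: 01010101, add 1 → 01010110 = 86, so the value is -86.
(Equivalently: 170 - 2^8 = 170 - 256 = -86.)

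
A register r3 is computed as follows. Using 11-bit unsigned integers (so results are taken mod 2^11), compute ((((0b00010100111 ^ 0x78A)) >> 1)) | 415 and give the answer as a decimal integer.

0b00010100111 = 00010100111
0x78A = 11110001010
→ ^ → 11100101101 = 1837
→ >> 1 → 01110010110 = 918
415 = 00110011111
→ | → 01110011111 = 927

927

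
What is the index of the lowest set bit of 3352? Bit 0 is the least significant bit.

3352 = 110100011000
Trailing zeros: 3, so the lowest set bit is bit 3 (value 8).

3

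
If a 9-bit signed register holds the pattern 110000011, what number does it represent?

pattern = 110000011 (MSB is 1 ⇒ negative)
Invert: 001111100, add 1 → 001111101 = 125, so the value is -125.
(Equivalently: 387 - 2^9 = 387 - 512 = -125.)

-125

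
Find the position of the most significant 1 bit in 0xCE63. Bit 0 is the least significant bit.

0xCE63 = 1100111001100011
The topmost 1 is at position 15 (since 2^15 = 32768 ≤ 52835 < 65536).

15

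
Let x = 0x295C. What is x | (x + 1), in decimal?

x = 10100101011100 = 10588
x + 1 = 10100101011101
OR    = 10100101011101 = 10589
(x | (x + 1) sets the lowest cleared bit.)

10589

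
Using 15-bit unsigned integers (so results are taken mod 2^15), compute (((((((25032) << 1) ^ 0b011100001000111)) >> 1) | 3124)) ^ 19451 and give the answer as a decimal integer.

25032 = 110000111001000
→ << 1 (mod 2^15) → 100001110010000 = 17296
0b011100001000111 = 011100001000111
→ ^ → 111101111010111 = 31703
→ >> 1 → 011110111101011 = 15851
3124 = 000110000110100
→ | → 011110111111111 = 15871
19451 = 100101111111011
→ ^ → 111011000000100 = 30212

30212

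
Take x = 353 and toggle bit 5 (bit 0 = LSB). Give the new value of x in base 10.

321

x = 101100001
bit 5 is currently 1; toggle it via x ^ (1 << 5) = x ^ 32
→ 101000001 = 321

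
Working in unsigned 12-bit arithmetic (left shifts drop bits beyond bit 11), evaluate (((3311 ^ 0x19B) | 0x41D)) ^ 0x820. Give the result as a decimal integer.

1373

3311 = 110011101111
0x19B = 000110011011
→ ^ → 110101110100 = 3444
0x41D = 010000011101
→ | → 110101111101 = 3453
0x820 = 100000100000
→ ^ → 010101011101 = 1373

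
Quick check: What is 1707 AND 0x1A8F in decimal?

1707 = 0011010101011
0x1A8F = 1101010001111
AND → 0001010001011 = 651

651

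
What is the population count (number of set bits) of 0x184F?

7

0x184F = 1100001001111
Count the 1s: 1 + 1 + 1 + 1 + 1 + 1 + 1 = 7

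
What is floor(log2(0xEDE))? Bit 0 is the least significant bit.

11

0xEDE = 111011011110
The topmost 1 is at position 11 (since 2^11 = 2048 ≤ 3806 < 4096).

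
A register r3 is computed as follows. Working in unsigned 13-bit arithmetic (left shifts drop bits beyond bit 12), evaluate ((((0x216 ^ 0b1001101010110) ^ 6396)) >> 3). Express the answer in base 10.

311

0x216 = 0001000010110
0b1001101010110 = 1001101010110
→ ^ → 1000101000000 = 4416
6396 = 1100011111100
→ ^ → 0100110111100 = 2492
→ >> 3 → 0000100110111 = 311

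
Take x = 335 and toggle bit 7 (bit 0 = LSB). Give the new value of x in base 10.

463

x = 101001111
bit 7 is currently 0; toggle it via x ^ (1 << 7) = x ^ 128
→ 111001111 = 463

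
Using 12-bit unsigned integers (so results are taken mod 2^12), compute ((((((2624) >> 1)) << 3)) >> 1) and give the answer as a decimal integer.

1152

2624 = 101001000000
→ >> 1 → 010100100000 = 1312
→ << 3 (mod 2^12) → 100100000000 = 2304
→ >> 1 → 010010000000 = 1152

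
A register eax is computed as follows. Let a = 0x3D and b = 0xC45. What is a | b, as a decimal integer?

0x3D = 000000111101
0xC45 = 110001000101
 OR → 110001111101 = 3197

3197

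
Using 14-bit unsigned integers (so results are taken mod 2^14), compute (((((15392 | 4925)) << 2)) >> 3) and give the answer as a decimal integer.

1950

15392 = 11110000100000
4925 = 01001100111101
→ | → 11111100111101 = 16189
→ << 2 (mod 2^14) → 11110011110100 = 15604
→ >> 3 → 00011110011110 = 1950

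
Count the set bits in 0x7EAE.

0x7EAE = 111111010101110
Count the 1s: 1 + 1 + 1 + 1 + 1 + 1 + 1 + 1 + 1 + 1 + 1 = 11

11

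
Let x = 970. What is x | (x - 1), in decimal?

971

x = 1111001010 = 970
x - 1 = 1111001001
OR    = 1111001011 = 971
(x | (x - 1) sets all bits below the lowest set bit.)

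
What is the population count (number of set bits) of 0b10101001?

4

n = 10101001
Count the 1s: 1 + 1 + 1 + 1 = 4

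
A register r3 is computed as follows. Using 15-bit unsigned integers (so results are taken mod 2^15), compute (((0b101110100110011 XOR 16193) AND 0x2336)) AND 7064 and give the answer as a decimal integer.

528

0b101110100110011 = 101110100110011
16193 = 011111101000001
→ XOR → 110001001110010 = 25202
0x2336 = 010001100110110
→ AND → 010001000110010 = 8754
7064 = 001101110011000
→ AND → 000001000010000 = 528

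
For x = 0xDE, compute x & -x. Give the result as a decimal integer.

2

x = 11011110 = 222
-x (two's complement) = …00100010
AND   = 00000010 = 2
(x & -x isolates the lowest set bit of x.)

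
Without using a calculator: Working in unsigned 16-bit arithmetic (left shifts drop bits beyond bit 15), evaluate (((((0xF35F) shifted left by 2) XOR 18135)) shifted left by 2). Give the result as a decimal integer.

11948

0xF35F = 1111001101011111
→ shifted left by 2 (mod 2^16) → 1100110101111100 = 52604
18135 = 0100011011010111
→ XOR → 1000101110101011 = 35755
→ shifted left by 2 (mod 2^16) → 0010111010101100 = 11948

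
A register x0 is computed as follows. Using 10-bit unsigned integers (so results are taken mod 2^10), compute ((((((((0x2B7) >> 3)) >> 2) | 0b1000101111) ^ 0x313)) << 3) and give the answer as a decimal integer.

352

0x2B7 = 1010110111
→ >> 3 → 0001010110 = 86
→ >> 2 → 0000010101 = 21
0b1000101111 = 1000101111
→ | → 1000111111 = 575
0x313 = 1100010011
→ ^ → 0100101100 = 300
→ << 3 (mod 2^10) → 0101100000 = 352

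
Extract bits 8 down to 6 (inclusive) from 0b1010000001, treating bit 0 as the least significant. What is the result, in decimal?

v = 1010000001
Shift right by 6: 1010
Mask low 3 bits: 010 = 2

2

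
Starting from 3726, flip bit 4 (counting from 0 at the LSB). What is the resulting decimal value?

x = 111010001110
bit 4 is currently 0; toggle it via x ^ (1 << 4) = x ^ 16
→ 111010011110 = 3742

3742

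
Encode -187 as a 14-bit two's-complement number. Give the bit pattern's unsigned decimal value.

16197

187 in 14 bits: 00000010111011
Invert: 11111101000100
Add 1:  11111101000101 = 16197
(Check: 2^14 - 187 = 16384 - 187 = 16197.)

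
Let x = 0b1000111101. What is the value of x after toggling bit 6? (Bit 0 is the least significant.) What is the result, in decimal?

637

x = 1000111101
bit 6 is currently 0; toggle it via x ^ (1 << 6) = x ^ 64
→ 1001111101 = 637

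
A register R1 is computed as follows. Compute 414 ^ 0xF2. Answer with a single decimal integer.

414 = 110011110
0xF2 = 011110010
XOR → 101101100 = 364

364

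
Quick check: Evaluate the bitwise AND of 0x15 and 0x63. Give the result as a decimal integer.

0x15 = 0010101
0x63 = 1100011
AND → 0000001 = 1

1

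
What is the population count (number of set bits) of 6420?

6420 = 1100100010100
Count the 1s: 1 + 1 + 1 + 1 + 1 = 5

5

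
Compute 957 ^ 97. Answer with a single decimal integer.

988

957 = 1110111101
97 = 0001100001
XOR → 1111011100 = 988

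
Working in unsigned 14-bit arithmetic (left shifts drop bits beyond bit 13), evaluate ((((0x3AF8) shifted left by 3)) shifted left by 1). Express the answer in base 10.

12160

0x3AF8 = 11101011111000
→ shifted left by 3 (mod 2^14) → 01011111000000 = 6080
→ shifted left by 1 (mod 2^14) → 10111110000000 = 12160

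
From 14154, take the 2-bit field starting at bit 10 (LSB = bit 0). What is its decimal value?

1

v = 11011101001010
Shift right by 10: 1101
Mask low 2 bits: 01 = 1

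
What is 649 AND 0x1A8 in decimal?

649 = 1010001001
0x1A8 = 0110101000
AND → 0010001000 = 136

136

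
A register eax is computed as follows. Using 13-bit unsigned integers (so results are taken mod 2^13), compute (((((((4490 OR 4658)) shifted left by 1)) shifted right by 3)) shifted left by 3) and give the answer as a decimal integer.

1904

4490 = 1000110001010
4658 = 1001000110010
→ OR → 1001110111010 = 5050
→ shifted left by 1 (mod 2^13) → 0011101110100 = 1908
→ shifted right by 3 → 0000011101110 = 238
→ shifted left by 3 (mod 2^13) → 0011101110000 = 1904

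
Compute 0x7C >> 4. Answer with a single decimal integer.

0x7C = 1111100
shift right by 4 → 0000111 = 7
(equivalently, floor(124 / 16))

7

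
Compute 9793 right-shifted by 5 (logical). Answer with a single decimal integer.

306

9793 = 10011001000001
shift right by 5 → 00000100110010 = 306
(equivalently, floor(9793 / 32))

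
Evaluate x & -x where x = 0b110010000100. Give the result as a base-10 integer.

x = 110010000100 = 3204
-x (two's complement) = …001101111100
AND   = 000000000100 = 4
(x & -x isolates the lowest set bit of x.)

4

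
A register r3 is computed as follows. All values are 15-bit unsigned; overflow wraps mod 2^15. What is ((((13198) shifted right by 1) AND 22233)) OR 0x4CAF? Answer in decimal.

23791

13198 = 011001110001110
→ shifted right by 1 → 001100111000111 = 6599
22233 = 101011011011001
→ AND → 001000011000001 = 4289
0x4CAF = 100110010101111
→ OR → 101110011101111 = 23791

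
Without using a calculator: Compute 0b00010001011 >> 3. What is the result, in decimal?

17

x = 10001011
shift right by 3 → 00010001 = 17
(equivalently, floor(139 / 8))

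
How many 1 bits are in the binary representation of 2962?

6

2962 = 101110010010
Count the 1s: 1 + 1 + 1 + 1 + 1 + 1 = 6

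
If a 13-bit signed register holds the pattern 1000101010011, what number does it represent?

-3757

pattern = 1000101010011 (MSB is 1 ⇒ negative)
Invert: 0111010101100, add 1 → 0111010101101 = 3757, so the value is -3757.
(Equivalently: 4435 - 2^13 = 4435 - 8192 = -3757.)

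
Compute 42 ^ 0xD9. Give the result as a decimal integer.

42 = 00101010
0xD9 = 11011001
XOR → 11110011 = 243

243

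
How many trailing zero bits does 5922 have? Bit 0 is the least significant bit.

1

5922 = 1011100100010
Trailing zeros: 1, so the lowest set bit is bit 1 (value 2).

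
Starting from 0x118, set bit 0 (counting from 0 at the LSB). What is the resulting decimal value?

281

x = 0100011000
bit 0 is currently 0; set it via x | (1 << 0) = x | 1
→ 0100011001 = 281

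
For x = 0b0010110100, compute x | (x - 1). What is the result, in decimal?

183

x = 10110100 = 180
x - 1 = 10110011
OR    = 10110111 = 183
(x | (x - 1) sets all bits below the lowest set bit.)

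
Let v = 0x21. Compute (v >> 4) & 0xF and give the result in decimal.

v = 00100001
Shift right by 4: 0010
Mask low 4 bits: 0010 = 2

2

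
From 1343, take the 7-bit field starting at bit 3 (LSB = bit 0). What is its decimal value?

39

v = 10100111111
Shift right by 3: 10100111
Mask low 7 bits: 0100111 = 39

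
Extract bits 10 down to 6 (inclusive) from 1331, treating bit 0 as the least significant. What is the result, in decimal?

20

v = 010100110011
Shift right by 6: 010100
Mask low 5 bits: 10100 = 20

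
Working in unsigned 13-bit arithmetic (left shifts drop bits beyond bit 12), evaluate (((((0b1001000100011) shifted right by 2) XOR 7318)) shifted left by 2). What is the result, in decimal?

0b1001000100011 = 1001000100011
→ shifted right by 2 → 0010010001000 = 1160
7318 = 1110010010110
→ XOR → 1100000011110 = 6174
→ shifted left by 2 (mod 2^13) → 0000001111000 = 120

120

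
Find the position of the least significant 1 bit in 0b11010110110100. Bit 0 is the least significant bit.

2

0b11010110110100 = 11010110110100
Trailing zeros: 2, so the lowest set bit is bit 2 (value 4).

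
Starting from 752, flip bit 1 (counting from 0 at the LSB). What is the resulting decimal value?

x = 1011110000
bit 1 is currently 0; toggle it via x ^ (1 << 1) = x ^ 2
→ 1011110010 = 754

754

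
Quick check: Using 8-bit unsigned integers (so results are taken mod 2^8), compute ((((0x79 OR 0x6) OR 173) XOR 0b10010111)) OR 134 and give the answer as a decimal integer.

238

0x79 = 01111001
0x6 = 00000110
→ OR → 01111111 = 127
173 = 10101101
→ OR → 11111111 = 255
0b10010111 = 10010111
→ XOR → 01101000 = 104
134 = 10000110
→ OR → 11101110 = 238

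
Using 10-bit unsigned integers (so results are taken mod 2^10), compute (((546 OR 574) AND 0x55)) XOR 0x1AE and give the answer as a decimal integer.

442

546 = 1000100010
574 = 1000111110
→ OR → 1000111110 = 574
0x55 = 0001010101
→ AND → 0000010100 = 20
0x1AE = 0110101110
→ XOR → 0110111010 = 442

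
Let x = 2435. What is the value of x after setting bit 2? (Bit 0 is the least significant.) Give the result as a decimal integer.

2439

x = 100110000011
bit 2 is currently 0; set it via x | (1 << 2) = x | 4
→ 100110000111 = 2439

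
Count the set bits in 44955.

44955 = 1010111110011011
Count the 1s: 1 + 1 + 1 + 1 + 1 + 1 + 1 + 1 + 1 + 1 + 1 = 11

11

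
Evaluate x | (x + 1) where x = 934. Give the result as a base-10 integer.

x = 1110100110 = 934
x + 1 = 1110100111
OR    = 1110100111 = 935
(x | (x + 1) sets the lowest cleared bit.)

935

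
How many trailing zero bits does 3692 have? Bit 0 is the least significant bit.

3692 = 111001101100
Trailing zeros: 2, so the lowest set bit is bit 2 (value 4).

2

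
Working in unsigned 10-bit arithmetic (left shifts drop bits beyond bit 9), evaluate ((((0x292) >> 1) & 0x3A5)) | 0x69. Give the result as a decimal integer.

0x292 = 1010010010
→ >> 1 → 0101001001 = 329
0x3A5 = 1110100101
→ & → 0100000001 = 257
0x69 = 0001101001
→ | → 0101101001 = 361

361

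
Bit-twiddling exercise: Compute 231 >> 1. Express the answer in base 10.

115

231 = 11100111
shift right by 1 → 01110011 = 115
(equivalently, floor(231 / 2))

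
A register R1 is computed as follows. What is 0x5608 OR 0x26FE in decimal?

30462

0x5608 = 101011000001000
0x26FE = 010011011111110
 OR → 111011011111110 = 30462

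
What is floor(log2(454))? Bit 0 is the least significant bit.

454 = 111000110
The topmost 1 is at position 8 (since 2^8 = 256 ≤ 454 < 512).

8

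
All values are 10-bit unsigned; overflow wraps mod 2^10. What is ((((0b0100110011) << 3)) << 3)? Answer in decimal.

0b0100110011 = 0100110011
→ << 3 (mod 2^10) → 0110011000 = 408
→ << 3 (mod 2^10) → 0011000000 = 192

192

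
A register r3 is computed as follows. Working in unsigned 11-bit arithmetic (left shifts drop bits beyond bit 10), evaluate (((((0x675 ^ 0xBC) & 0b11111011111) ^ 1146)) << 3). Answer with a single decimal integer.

0x675 = 11001110101
0xBC = 00010111100
→ ^ → 11011001001 = 1737
0b11111011111 = 11111011111
→ & → 11011001001 = 1737
1146 = 10001111010
→ ^ → 01010110011 = 691
→ << 3 (mod 2^11) → 10110011000 = 1432

1432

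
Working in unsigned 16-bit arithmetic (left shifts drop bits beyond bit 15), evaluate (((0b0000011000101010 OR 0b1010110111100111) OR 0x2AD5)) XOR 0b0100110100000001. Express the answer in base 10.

58110

0b0000011000101010 = 0000011000101010
0b1010110111100111 = 1010110111100111
→ OR → 1010111111101111 = 45039
0x2AD5 = 0010101011010101
→ OR → 1010111111111111 = 45055
0b0100110100000001 = 0100110100000001
→ XOR → 1110001011111110 = 58110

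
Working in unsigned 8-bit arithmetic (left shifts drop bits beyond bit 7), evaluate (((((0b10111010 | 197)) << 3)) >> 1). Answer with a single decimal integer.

0b10111010 = 10111010
197 = 11000101
→ | → 11111111 = 255
→ << 3 (mod 2^8) → 11111000 = 248
→ >> 1 → 01111100 = 124

124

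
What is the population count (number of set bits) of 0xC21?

0xC21 = 110000100001
Count the 1s: 1 + 1 + 1 + 1 = 4

4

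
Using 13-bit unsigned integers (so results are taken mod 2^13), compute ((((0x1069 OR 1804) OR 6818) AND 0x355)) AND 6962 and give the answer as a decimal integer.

768

0x1069 = 1000001101001
1804 = 0011100001100
→ OR → 1011101101101 = 5997
6818 = 1101010100010
→ OR → 1111111101111 = 8175
0x355 = 0001101010101
→ AND → 0001101000101 = 837
6962 = 1101100110010
→ AND → 0001100000000 = 768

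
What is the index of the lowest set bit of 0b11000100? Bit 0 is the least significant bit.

0b11000100 = 11000100
Trailing zeros: 2, so the lowest set bit is bit 2 (value 4).

2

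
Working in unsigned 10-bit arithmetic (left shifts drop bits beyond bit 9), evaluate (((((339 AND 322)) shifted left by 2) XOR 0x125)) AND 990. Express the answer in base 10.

12

339 = 0101010011
322 = 0101000010
→ AND → 0101000010 = 322
→ shifted left by 2 (mod 2^10) → 0100001000 = 264
0x125 = 0100100101
→ XOR → 0000101101 = 45
990 = 1111011110
→ AND → 0000001100 = 12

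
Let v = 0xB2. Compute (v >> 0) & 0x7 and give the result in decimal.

v = 00010110010
Shift right by 0: 00010110010
Mask low 3 bits: 010 = 2

2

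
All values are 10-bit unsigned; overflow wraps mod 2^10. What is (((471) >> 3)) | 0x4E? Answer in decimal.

471 = 0111010111
→ >> 3 → 0000111010 = 58
0x4E = 0001001110
→ | → 0001111110 = 126

126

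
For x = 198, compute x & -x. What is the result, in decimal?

x = 11000110 = 198
-x (two's complement) = …00111010
AND   = 00000010 = 2
(x & -x isolates the lowest set bit of x.)

2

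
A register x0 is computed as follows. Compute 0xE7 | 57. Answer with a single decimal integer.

255

0xE7 = 11100111
57 = 00111001
 OR → 11111111 = 255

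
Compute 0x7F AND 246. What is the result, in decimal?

118

0x7F = 01111111
246 = 11110110
AND → 01110110 = 118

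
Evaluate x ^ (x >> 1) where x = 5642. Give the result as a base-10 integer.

7439

x = 1011000001010 = 5642
x>>1 = 0101100000101
XOR  = 1110100001111 = 7439
(x ^ (x >> 1) gives the standard binary-reflected Gray code of x.)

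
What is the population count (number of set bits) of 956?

956 = 1110111100
Count the 1s: 1 + 1 + 1 + 1 + 1 + 1 + 1 = 7

7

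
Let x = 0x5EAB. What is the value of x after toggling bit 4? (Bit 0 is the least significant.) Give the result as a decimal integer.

x = 101111010101011
bit 4 is currently 0; toggle it via x ^ (1 << 4) = x ^ 16
→ 101111010111011 = 24251

24251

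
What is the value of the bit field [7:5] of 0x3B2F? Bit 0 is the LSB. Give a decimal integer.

1

v = 11101100101111
Shift right by 5: 111011001
Mask low 3 bits: 001 = 1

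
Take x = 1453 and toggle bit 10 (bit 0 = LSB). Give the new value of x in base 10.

429

x = 010110101101
bit 10 is currently 1; toggle it via x ^ (1 << 10) = x ^ 1024
→ 000110101101 = 429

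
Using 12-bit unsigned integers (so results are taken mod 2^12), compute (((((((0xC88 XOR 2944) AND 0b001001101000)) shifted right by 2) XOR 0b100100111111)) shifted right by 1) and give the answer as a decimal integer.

1246

0xC88 = 110010001000
2944 = 101110000000
→ XOR → 011100001000 = 1800
0b001001101000 = 001001101000
→ AND → 001000001000 = 520
→ shifted right by 2 → 000010000010 = 130
0b100100111111 = 100100111111
→ XOR → 100110111101 = 2493
→ shifted right by 1 → 010011011110 = 1246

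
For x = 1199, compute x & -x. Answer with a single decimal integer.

1

x = 10010101111 = 1199
-x (two's complement) = …01101010001
AND   = 00000000001 = 1
(x & -x isolates the lowest set bit of x.)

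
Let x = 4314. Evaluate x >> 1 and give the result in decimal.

2157

4314 = 1000011011010
shift right by 1 → 0100001101101 = 2157
(equivalently, floor(4314 / 2))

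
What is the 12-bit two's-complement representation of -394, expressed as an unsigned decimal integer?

394 in 12 bits: 000110001010
Invert: 111001110101
Add 1:  111001110110 = 3702
(Check: 2^12 - 394 = 4096 - 394 = 3702.)

3702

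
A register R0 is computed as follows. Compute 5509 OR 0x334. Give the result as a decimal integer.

5509 = 1010110000101
0x334 = 0001100110100
 OR → 1011110110101 = 6069

6069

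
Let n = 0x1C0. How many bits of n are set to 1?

0x1C0 = 111000000
Count the 1s: 1 + 1 + 1 = 3

3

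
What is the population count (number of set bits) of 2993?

7

2993 = 101110110001
Count the 1s: 1 + 1 + 1 + 1 + 1 + 1 + 1 = 7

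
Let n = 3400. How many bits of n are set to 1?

3400 = 110101001000
Count the 1s: 1 + 1 + 1 + 1 + 1 = 5

5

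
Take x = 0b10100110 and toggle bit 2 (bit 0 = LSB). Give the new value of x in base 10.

162

x = 10100110
bit 2 is currently 1; toggle it via x ^ (1 << 2) = x ^ 4
→ 10100010 = 162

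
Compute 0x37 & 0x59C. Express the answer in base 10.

0x37 = 00000110111
0x59C = 10110011100
AND → 00000010100 = 20

20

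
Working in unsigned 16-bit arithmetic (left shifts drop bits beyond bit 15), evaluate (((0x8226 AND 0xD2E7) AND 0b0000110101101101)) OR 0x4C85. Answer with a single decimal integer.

0x8226 = 1000001000100110
0xD2E7 = 1101001011100111
→ AND → 1000001000100110 = 33318
0b0000110101101101 = 0000110101101101
→ AND → 0000000000100100 = 36
0x4C85 = 0100110010000101
→ OR → 0100110010100101 = 19621

19621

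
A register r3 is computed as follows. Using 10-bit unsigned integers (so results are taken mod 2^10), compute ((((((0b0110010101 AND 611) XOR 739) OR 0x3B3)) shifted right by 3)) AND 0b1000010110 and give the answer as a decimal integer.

22

0b0110010101 = 0110010101
611 = 1001100011
→ AND → 0000000001 = 1
739 = 1011100011
→ XOR → 1011100010 = 738
0x3B3 = 1110110011
→ OR → 1111110011 = 1011
→ shifted right by 3 → 0001111110 = 126
0b1000010110 = 1000010110
→ AND → 0000010110 = 22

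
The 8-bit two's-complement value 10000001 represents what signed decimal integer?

pattern = 10000001 (MSB is 1 ⇒ negative)
Invert: 01111110, add 1 → 01111111 = 127, so the value is -127.
(Equivalently: 129 - 2^8 = 129 - 256 = -127.)

-127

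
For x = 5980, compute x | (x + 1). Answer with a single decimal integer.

5981

x = 1011101011100 = 5980
x + 1 = 1011101011101
OR    = 1011101011101 = 5981
(x | (x + 1) sets the lowest cleared bit.)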